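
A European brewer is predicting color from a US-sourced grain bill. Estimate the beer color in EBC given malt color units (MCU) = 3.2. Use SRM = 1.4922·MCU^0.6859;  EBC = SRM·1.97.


SRM = 1.4922·3.2^0.6859 = 3.3137
EBC = 3.3137·1.97

6.5279 EBC


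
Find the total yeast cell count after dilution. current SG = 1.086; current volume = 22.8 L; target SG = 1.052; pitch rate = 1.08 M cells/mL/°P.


V_w = V·((SG_c−1)/(SG_t−1)−1);  °P = 259 − 259/SG_t;  cells = rate·(V+V_w)·°P
V_w = 22.8·((1.086−1)/(1.052−1)−1) = 14.9077
V_final = 22.8 + 14.9077 = 37.7077
°P = 259 − 259/1.052 = 12.8023
cells = 1.08·37.7077·12.8023

521.3640 billion cells


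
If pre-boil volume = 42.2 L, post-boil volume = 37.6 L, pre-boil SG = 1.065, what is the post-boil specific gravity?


SG_post = 1 + (SG_pre − 1)·V_pre/V_post
pts_pre = (1.065 − 1)·1000 = 65.0000
pts_post = 65.0000·42.2/37.6 = 72.9521
SG_post = 1 + 72.9521/1000

1.0730


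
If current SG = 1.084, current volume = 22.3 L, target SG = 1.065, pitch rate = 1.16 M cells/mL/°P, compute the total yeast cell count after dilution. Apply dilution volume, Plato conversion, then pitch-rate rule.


V_w = V·((SG_c−1)/(SG_t−1)−1);  °P = 259 − 259/SG_t;  cells = rate·(V+V_w)·°P
V_w = 22.3·((1.084−1)/(1.065−1)−1) = 6.5185
V_final = 22.3 + 6.5185 = 28.8185
°P = 259 − 259/1.065 = 15.8075
cells = 1.16·28.8185·15.8075

528.4359 billion cells


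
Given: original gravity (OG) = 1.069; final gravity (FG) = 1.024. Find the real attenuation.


AA = (OG−FG)/(OG−1)·100;  RA = AA·0.8192
AA = (1.069 − 1.024)/(1.069 − 1)·100 = 65.2174
RA = 65.2174·0.8192

53.4261 %


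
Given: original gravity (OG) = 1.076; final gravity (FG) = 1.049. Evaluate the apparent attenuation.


AA = (OG − FG)/(OG − 1) · 100
AA = (1.076 − 1.049)/(1.076 − 1) · 100

35.5263 %


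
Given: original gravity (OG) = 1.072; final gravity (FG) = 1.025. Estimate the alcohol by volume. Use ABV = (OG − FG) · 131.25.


ABV = (1.072 − 1.025) · 131.25

6.1688 % ABV


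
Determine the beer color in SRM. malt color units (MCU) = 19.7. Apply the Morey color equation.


SRM = 1.4922 · MCU^0.6859
SRM = 1.4922 · 19.7^0.6859

11.5266 SRM


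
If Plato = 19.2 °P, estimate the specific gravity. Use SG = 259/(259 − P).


SG = 259/(259 − 19.2)

1.0801


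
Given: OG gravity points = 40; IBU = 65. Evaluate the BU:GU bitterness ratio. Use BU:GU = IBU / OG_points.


BU:GU = 65 / 40

1.6250


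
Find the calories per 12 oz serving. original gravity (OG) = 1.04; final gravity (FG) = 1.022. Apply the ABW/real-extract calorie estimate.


ABW = (OG−FG)·131.25·0.79/FG;  °P = 259 − 259/SG (for OG→OE and FG→AE);  RE = 0.1808·OE + 0.8192·AE;  Cal = (6.9·ABW + 4·(RE−0.1))·FG·3.55
ABW = (1.04 − 1.022)·131.25·0.79/1.022 = 1.8262
OE = 259 − 259/1.04 = 9.9615 °P
AE = 259 − 259/1.022 = 5.5753 °P
RE = 0.1808·9.9615 + 0.8192·5.5753 = 6.3684 °P
Cal = (6.9·1.8262 + 4·(6.3684−0.1))·1.022·3.55

136.6859 kcal


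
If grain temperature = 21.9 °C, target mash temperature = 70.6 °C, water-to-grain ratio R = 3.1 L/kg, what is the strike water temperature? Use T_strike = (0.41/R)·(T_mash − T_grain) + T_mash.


T_strike = (0.41/3.1)·(70.6 − 21.9) + 70.6

77.0410 °C


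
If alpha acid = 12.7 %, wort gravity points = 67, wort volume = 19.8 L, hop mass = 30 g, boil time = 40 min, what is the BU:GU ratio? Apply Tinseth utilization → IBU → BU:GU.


U = 1.65·0.000125^(GP/1000)·(1−e^(−0.04t))/4.15;  IBU = (α/100)·m·U·1000/V;  BU:GU = IBU/GP
U = 1.65·0.000125^(67/1000)·(1−e^(−0.04·40))/4.15 = 0.1738
IBU = (12.7/100)·30·0.1738·1000/19.8 = 33.4386
BU:GU = 33.4386/67

0.4991


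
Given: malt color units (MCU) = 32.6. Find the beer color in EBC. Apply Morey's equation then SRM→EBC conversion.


SRM = 1.4922·MCU^0.6859;  EBC = SRM·1.97
SRM = 1.4922·32.6^0.6859 = 16.2833
EBC = 16.2833·1.97

32.0781 EBC


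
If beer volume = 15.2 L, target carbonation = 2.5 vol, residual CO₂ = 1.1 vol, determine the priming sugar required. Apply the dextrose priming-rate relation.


sugar = (target − residual)·4.0·V
sugar = (2.5 − 1.1)·4.0·15.2

85.1200 g


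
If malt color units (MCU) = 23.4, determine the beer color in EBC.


SRM = 1.4922·MCU^0.6859;  EBC = SRM·1.97
SRM = 1.4922·23.4^0.6859 = 12.9710
EBC = 12.9710·1.97

25.5528 EBC


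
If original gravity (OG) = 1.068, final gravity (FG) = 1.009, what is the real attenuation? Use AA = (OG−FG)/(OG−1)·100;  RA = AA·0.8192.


AA = (1.068 − 1.009)/(1.068 − 1)·100 = 86.7647
RA = 86.7647·0.8192

71.0776 %


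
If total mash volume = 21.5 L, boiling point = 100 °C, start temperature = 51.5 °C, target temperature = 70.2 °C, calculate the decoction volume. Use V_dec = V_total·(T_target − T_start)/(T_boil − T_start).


V_dec = 21.5·(70.2 − 51.5)/(100 − 51.5)

8.2897 L


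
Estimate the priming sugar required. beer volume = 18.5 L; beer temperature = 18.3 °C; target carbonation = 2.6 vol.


residual = 14.695·(0.01821 + 0.09011·e^(−0.04·T));  sugar = (target − residual)·4.0·V
residual = 14.695·(0.01821 + 0.09011·e^(−0.04·18.3)) = 0.9044
sugar = (2.6 − 0.9044)·4.0·18.5

125.4708 g


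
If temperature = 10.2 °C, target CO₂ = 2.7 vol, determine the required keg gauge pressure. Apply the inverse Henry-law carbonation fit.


psi = vols/(0.01821 + 0.09011·e^(−0.04·T)) − 14.695
psi = 2.7/(0.01821 + 0.09011·e^(−0.04·10.2)) − 14.695

19.8622 psi


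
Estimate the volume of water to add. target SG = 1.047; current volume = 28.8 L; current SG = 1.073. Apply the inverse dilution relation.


V_water = V·((SG_curr − 1)/(SG_target − 1) − 1)
V_water = 28.8·((1.073 − 1)/(1.047 − 1) − 1)

15.9319 L


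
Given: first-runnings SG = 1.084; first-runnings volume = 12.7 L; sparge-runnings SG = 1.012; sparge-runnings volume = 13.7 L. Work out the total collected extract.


total = Σ (SG_i − 1)·1000·V_i
first = (1.084 − 1)·1000·12.7 = 1066.8000
sparge = (1.012 − 1)·1000·13.7 = 164.4000
total = 1066.8000 + 164.4000

1231.2000 gravity·L


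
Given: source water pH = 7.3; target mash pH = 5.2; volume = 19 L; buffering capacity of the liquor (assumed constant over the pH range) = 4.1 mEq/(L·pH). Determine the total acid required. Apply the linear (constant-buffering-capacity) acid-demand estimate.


acid = buffering capacity · (pH_source − pH_target) · V
acid = 4.1 · (7.3 − 5.2) · 19

163.5900 mEq


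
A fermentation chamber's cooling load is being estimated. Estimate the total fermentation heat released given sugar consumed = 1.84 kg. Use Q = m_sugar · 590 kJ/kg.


Q = 1.84 · 590

1085.6000 kJ


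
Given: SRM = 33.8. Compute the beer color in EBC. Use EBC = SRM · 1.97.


EBC = 33.8 · 1.97

66.5860 EBC


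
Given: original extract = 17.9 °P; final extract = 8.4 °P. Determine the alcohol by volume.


SG = 259/(259 − P);  ABV = (OG − FG)·131.25
OG = 259/(259 − 17.9) = 1.0742
FG = 259/(259 − 8.4) = 1.0335
ABV = (1.0742 − 1.0335)·131.25

5.3450 % ABV


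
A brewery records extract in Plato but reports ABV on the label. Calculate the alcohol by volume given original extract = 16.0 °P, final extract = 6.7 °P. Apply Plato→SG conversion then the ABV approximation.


SG = 259/(259 − P);  ABV = (OG − FG)·131.25
OG = 259/(259 − 16.0) = 1.0658
FG = 259/(259 − 6.7) = 1.0266
ABV = (1.0658 − 1.0266)·131.25

5.1565 % ABV


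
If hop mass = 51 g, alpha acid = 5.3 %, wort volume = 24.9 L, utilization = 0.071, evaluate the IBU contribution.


IBU = (α/100)·mass·U·1000 / V
IBU = (5.3/100)·51·0.071·1000 / 24.9

7.7073 IBU


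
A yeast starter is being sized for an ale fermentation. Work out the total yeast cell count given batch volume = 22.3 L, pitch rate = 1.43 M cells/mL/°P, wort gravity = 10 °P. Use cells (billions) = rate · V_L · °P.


cells = 1.43 · 22.3 · 10

318.8900 billion cells


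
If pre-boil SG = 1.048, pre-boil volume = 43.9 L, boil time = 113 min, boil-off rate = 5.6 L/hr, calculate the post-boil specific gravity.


V_post = V_pre − rate·(t/60);  SG_post = 1 + (SG_pre−1)·V_pre/V_post
V_post = 43.9 − 5.6·(113/60) = 33.3533
SG_post = 1 + (1.048 − 1)·43.9/33.3533

1.0632


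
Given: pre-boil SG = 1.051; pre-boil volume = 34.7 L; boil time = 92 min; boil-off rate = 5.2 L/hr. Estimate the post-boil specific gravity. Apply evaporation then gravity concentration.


V_post = V_pre − rate·(t/60);  SG_post = 1 + (SG_pre−1)·V_pre/V_post
V_post = 34.7 − 5.2·(92/60) = 26.7267
SG_post = 1 + (1.051 − 1)·34.7/26.7267

1.0662


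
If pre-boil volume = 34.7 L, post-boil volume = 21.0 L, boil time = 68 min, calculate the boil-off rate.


rate = (V_pre − V_post) / (t_min/60)
rate = (34.7 − 21.0) / (68/60)

12.0882 L/hr


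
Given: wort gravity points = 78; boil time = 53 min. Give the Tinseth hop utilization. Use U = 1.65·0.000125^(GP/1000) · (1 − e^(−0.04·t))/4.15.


bigness = 1.65·0.000125^(78/1000) = 0.8185
boil_factor = (1 − e^(−0.04·53))/4.15 = 0.2120
U = 0.8185 · 0.2120

0.1736


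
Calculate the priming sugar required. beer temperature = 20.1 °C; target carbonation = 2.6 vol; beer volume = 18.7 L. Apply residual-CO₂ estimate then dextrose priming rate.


residual = 14.695·(0.01821 + 0.09011·e^(−0.04·T));  sugar = (target − residual)·4.0·V
residual = 14.695·(0.01821 + 0.09011·e^(−0.04·20.1)) = 0.8602
sugar = (2.6 − 0.8602)·4.0·18.7

130.1365 g


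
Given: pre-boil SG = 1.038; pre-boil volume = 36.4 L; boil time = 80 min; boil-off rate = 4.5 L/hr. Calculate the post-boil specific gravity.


V_post = V_pre − rate·(t/60);  SG_post = 1 + (SG_pre−1)·V_pre/V_post
V_post = 36.4 − 4.5·(80/60) = 30.4000
SG_post = 1 + (1.038 − 1)·36.4/30.4000

1.0455


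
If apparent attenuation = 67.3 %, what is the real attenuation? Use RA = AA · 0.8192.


RA = 67.3 · 0.8192

55.1322 %


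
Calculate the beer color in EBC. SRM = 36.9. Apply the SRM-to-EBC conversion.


EBC = SRM · 1.97
EBC = 36.9 · 1.97

72.6930 EBC


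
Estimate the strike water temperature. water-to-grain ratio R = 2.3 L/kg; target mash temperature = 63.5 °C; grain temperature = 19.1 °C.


T_strike = (0.41/R)·(T_mash − T_grain) + T_mash
T_strike = (0.41/2.3)·(63.5 − 19.1) + 63.5

71.4148 °C


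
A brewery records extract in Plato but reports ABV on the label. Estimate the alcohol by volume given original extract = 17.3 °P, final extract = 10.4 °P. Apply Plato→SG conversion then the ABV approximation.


SG = 259/(259 − P);  ABV = (OG − FG)·131.25
OG = 259/(259 − 17.3) = 1.0716
FG = 259/(259 − 10.4) = 1.0418
ABV = (1.0716 − 1.0418)·131.25

3.9036 % ABV


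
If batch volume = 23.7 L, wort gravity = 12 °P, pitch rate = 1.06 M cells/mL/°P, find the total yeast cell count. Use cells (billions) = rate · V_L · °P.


cells = 1.06 · 23.7 · 12

301.4640 billion cells


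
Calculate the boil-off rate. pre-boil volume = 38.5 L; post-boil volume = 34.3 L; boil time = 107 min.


rate = (V_pre − V_post) / (t_min/60)
rate = (38.5 − 34.3) / (107/60)

2.3551 L/hr


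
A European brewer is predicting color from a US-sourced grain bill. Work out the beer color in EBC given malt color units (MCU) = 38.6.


SRM = 1.4922·MCU^0.6859;  EBC = SRM·1.97
SRM = 1.4922·38.6^0.6859 = 18.2838
EBC = 18.2838·1.97

36.0192 EBC


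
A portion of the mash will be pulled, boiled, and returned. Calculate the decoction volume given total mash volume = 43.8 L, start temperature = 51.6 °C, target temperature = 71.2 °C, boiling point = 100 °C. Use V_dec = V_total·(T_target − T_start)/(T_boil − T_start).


V_dec = 43.8·(71.2 − 51.6)/(100 − 51.6)

17.7372 L


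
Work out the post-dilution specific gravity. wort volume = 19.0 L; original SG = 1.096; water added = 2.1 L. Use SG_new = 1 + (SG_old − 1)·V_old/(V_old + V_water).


pts = (1.096 − 1)·1000·19.0/(19.0 + 2.1) = 86.4455
SG_new = 1 + 86.4455/1000

1.0864


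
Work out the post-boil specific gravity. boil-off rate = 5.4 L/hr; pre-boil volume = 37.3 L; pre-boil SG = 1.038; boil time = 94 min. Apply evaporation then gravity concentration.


V_post = V_pre − rate·(t/60);  SG_post = 1 + (SG_pre−1)·V_pre/V_post
V_post = 37.3 − 5.4·(94/60) = 28.8400
SG_post = 1 + (1.038 − 1)·37.3/28.8400

1.0491


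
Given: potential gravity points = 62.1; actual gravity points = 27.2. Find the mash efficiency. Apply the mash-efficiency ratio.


efficiency = actual / potential × 100
efficiency = 27.2 / 62.1 × 100

43.8003 %


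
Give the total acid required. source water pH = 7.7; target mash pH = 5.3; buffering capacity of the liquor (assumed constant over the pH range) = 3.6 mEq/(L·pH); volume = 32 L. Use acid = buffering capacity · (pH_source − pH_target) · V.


acid = 3.6 · (7.7 − 5.3) · 32

276.4800 mEq


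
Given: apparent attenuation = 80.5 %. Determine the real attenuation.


RA = AA · 0.8192
RA = 80.5 · 0.8192

65.9456 %


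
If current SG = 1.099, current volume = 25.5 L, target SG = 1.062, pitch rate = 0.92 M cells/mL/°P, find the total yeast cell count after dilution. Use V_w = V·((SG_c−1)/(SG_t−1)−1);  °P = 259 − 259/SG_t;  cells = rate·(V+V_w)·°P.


V_w = 25.5·((1.099−1)/(1.062−1)−1) = 15.2177
V_final = 25.5 + 15.2177 = 40.7177
°P = 259 − 259/1.062 = 15.1205
cells = 0.92·40.7177·15.1205

566.4198 billion cells


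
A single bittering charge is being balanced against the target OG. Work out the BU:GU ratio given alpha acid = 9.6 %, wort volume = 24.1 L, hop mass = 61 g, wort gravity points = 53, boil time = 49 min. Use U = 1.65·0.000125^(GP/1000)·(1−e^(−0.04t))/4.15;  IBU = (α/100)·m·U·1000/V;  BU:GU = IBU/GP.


U = 1.65·0.000125^(53/1000)·(1−e^(−0.04·49))/4.15 = 0.2121
IBU = (9.6/100)·61·0.2121·1000/24.1 = 51.5491
BU:GU = 51.5491/53

0.9726


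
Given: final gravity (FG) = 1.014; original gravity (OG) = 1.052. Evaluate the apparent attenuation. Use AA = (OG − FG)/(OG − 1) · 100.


AA = (1.052 − 1.014)/(1.052 − 1) · 100

73.0769 %


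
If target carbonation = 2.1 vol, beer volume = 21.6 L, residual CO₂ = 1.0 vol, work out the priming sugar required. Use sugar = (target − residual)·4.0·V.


sugar = (2.1 − 1.0)·4.0·21.6

95.0400 g


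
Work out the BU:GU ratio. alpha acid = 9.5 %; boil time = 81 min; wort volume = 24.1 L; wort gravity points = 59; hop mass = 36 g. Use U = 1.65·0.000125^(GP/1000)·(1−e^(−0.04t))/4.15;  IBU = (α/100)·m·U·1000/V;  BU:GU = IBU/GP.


U = 1.65·0.000125^(59/1000)·(1−e^(−0.04·81))/4.15 = 0.2248
IBU = (9.5/100)·36·0.2248·1000/24.1 = 31.9016
BU:GU = 31.9016/59

0.5407


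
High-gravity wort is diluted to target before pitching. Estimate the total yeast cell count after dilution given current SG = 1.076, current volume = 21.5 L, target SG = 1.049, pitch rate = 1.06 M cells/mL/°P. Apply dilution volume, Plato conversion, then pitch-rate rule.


V_w = V·((SG_c−1)/(SG_t−1)−1);  °P = 259 − 259/SG_t;  cells = rate·(V+V_w)·°P
V_w = 21.5·((1.076−1)/(1.049−1)−1) = 11.8469
V_final = 21.5 + 11.8469 = 33.3469
°P = 259 − 259/1.049 = 12.0982
cells = 1.06·33.3469·12.0982

427.6438 billion cells


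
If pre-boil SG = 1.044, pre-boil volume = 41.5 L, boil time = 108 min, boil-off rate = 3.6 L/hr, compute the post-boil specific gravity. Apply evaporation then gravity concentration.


V_post = V_pre − rate·(t/60);  SG_post = 1 + (SG_pre−1)·V_pre/V_post
V_post = 41.5 − 3.6·(108/60) = 35.0200
SG_post = 1 + (1.044 − 1)·41.5/35.0200

1.0521


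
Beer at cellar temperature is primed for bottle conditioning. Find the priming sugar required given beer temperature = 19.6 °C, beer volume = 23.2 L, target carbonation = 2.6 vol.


residual = 14.695·(0.01821 + 0.09011·e^(−0.04·T));  sugar = (target − residual)·4.0·V
residual = 14.695·(0.01821 + 0.09011·e^(−0.04·19.6)) = 0.8722
sugar = (2.6 − 0.8722)·4.0·23.2

160.3418 g


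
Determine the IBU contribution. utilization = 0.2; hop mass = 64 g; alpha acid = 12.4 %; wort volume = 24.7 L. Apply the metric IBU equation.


IBU = (α/100)·mass·U·1000 / V
IBU = (12.4/100)·64·0.2·1000 / 24.7

64.2591 IBU


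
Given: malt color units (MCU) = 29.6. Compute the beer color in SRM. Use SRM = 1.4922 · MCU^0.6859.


SRM = 1.4922 · 29.6^0.6859

15.2400 SRM


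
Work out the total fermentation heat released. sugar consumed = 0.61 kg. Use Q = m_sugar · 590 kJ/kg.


Q = 0.61 · 590

359.9000 kJ


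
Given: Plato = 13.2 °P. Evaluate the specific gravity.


SG = 259/(259 − P)
SG = 259/(259 − 13.2)

1.0537


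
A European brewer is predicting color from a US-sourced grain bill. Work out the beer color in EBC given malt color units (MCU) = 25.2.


SRM = 1.4922·MCU^0.6859;  EBC = SRM·1.97
SRM = 1.4922·25.2^0.6859 = 13.6473
EBC = 13.6473·1.97

26.8852 EBC


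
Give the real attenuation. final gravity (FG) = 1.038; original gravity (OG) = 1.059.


AA = (OG−FG)/(OG−1)·100;  RA = AA·0.8192
AA = (1.059 − 1.038)/(1.059 − 1)·100 = 35.5932
RA = 35.5932·0.8192

29.1580 %


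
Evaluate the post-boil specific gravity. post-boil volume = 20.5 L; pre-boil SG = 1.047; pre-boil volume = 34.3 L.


SG_post = 1 + (SG_pre − 1)·V_pre/V_post
pts_pre = (1.047 − 1)·1000 = 47.0000
pts_post = 47.0000·34.3/20.5 = 78.6390
SG_post = 1 + 78.6390/1000

1.0786


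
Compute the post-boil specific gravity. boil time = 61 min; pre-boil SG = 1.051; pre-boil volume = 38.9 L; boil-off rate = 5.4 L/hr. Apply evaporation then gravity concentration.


V_post = V_pre − rate·(t/60);  SG_post = 1 + (SG_pre−1)·V_pre/V_post
V_post = 38.9 − 5.4·(61/60) = 33.4100
SG_post = 1 + (1.051 − 1)·38.9/33.4100

1.0594


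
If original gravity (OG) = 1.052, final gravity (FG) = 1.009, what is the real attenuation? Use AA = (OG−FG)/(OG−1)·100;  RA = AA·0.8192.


AA = (1.052 − 1.009)/(1.052 − 1)·100 = 82.6923
RA = 82.6923·0.8192

67.7415 %


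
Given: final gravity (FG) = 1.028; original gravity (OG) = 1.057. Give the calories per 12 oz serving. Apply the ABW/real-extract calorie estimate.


ABW = (OG−FG)·131.25·0.79/FG;  °P = 259 − 259/SG (for OG→OE and FG→AE);  RE = 0.1808·OE + 0.8192·AE;  Cal = (6.9·ABW + 4·(RE−0.1))·FG·3.55
ABW = (1.057 − 1.028)·131.25·0.79/1.028 = 2.9250
OE = 259 − 259/1.057 = 13.9669 °P
AE = 259 − 259/1.028 = 7.0545 °P
RE = 0.1808·13.9669 + 0.8192·7.0545 = 8.3042 °P
Cal = (6.9·2.9250 + 4·(8.3042−0.1))·1.028·3.55

193.4171 kcal


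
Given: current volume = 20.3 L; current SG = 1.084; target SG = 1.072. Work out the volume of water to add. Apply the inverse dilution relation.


V_water = V·((SG_curr − 1)/(SG_target − 1) − 1)
V_water = 20.3·((1.084 − 1)/(1.072 − 1) − 1)

3.3833 L


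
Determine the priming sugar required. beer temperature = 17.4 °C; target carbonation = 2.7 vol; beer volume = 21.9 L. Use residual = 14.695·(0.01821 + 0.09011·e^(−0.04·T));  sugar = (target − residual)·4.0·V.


residual = 14.695·(0.01821 + 0.09011·e^(−0.04·17.4)) = 0.9278
sugar = (2.7 − 0.9278)·4.0·21.9

155.2453 g


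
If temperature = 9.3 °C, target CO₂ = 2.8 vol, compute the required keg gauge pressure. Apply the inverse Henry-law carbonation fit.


psi = vols/(0.01821 + 0.09011·e^(−0.04·T)) − 14.695
psi = 2.8/(0.01821 + 0.09011·e^(−0.04·9.3)) − 14.695

20.1622 psi


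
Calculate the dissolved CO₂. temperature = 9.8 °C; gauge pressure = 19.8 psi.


vols = (P + 14.695)·(0.01821 + 0.09011·e^(−0.04·T))
vols = (19.8 + 14.695)·(0.01821 + 0.09011·e^(−0.04·9.8))

2.7285 volumes


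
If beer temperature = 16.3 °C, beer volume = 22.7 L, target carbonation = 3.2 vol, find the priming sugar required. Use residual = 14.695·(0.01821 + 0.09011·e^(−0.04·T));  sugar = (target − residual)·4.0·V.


residual = 14.695·(0.01821 + 0.09011·e^(−0.04·16.3)) = 0.9575
sugar = (3.2 − 0.9575)·4.0·22.7

203.6199 g


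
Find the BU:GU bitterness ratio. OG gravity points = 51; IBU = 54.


BU:GU = IBU / OG_points
BU:GU = 54 / 51

1.0588


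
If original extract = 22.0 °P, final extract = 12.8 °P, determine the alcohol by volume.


SG = 259/(259 − P);  ABV = (OG − FG)·131.25
OG = 259/(259 − 22.0) = 1.0928
FG = 259/(259 − 12.8) = 1.0520
ABV = (1.0928 − 1.0520)·131.25

5.3598 % ABV


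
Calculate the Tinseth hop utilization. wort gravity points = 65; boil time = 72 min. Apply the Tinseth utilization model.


U = 1.65·0.000125^(GP/1000) · (1 − e^(−0.04·t))/4.15
bigness = 1.65·0.000125^(65/1000) = 0.9200
boil_factor = (1 − e^(−0.04·72))/4.15 = 0.2274
U = 0.9200 · 0.2274

0.2092


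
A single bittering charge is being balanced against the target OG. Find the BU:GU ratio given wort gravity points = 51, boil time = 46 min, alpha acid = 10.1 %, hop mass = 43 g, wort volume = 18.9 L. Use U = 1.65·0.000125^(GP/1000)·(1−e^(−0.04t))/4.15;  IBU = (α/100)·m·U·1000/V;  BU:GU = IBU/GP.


U = 1.65·0.000125^(51/1000)·(1−e^(−0.04·46))/4.15 = 0.2115
IBU = (10.1/100)·43·0.2115·1000/18.9 = 48.5956
BU:GU = 48.5956/51

0.9529


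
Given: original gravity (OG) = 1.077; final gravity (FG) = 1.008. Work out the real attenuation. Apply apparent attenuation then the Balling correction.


AA = (OG−FG)/(OG−1)·100;  RA = AA·0.8192
AA = (1.077 − 1.008)/(1.077 − 1)·100 = 89.6104
RA = 89.6104·0.8192

73.4088 %


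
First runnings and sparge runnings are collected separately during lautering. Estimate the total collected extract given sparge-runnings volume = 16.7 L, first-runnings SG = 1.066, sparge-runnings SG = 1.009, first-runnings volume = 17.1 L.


total = Σ (SG_i − 1)·1000·V_i
first = (1.066 − 1)·1000·17.1 = 1128.6000
sparge = (1.009 − 1)·1000·16.7 = 150.3000
total = 1128.6000 + 150.3000

1278.9000 gravity·L


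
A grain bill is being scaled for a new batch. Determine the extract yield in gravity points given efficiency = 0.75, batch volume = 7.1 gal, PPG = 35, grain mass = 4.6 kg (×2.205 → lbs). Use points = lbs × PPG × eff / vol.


lbs = 4.6 × 2.205 = 10.1430
points = 10.1430 × 35 × 0.75 / 7.1

37.5005 points


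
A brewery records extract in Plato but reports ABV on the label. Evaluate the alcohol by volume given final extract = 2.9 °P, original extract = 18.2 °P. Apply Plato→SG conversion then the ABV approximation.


SG = 259/(259 − P);  ABV = (OG − FG)·131.25
OG = 259/(259 − 18.2) = 1.0756
FG = 259/(259 − 2.9) = 1.0113
ABV = (1.0756 − 1.0113)·131.25

8.4338 % ABV


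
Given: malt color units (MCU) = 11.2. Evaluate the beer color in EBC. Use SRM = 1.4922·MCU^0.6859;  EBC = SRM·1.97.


SRM = 1.4922·11.2^0.6859 = 7.8250
EBC = 7.8250·1.97

15.4153 EBC


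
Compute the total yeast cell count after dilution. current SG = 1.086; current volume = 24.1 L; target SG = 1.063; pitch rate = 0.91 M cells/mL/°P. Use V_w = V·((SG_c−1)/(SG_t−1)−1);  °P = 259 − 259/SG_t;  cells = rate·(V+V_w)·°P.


V_w = 24.1·((1.086−1)/(1.063−1)−1) = 8.7984
V_final = 24.1 + 8.7984 = 32.8984
°P = 259 − 259/1.063 = 15.3500
cells = 0.91·32.8984·15.3500

459.5401 billion cells


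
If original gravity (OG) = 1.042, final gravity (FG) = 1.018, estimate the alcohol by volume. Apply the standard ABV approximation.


ABV = (OG − FG) · 131.25
ABV = (1.042 − 1.018) · 131.25

3.1500 % ABV


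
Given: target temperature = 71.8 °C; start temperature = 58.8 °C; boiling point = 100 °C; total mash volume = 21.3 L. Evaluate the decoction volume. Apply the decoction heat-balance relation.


V_dec = V_total·(T_target − T_start)/(T_boil − T_start)
V_dec = 21.3·(71.8 − 58.8)/(100 − 58.8)

6.7209 L


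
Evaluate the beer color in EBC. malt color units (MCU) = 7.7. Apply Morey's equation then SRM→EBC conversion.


SRM = 1.4922·MCU^0.6859;  EBC = SRM·1.97
SRM = 1.4922·7.7^0.6859 = 6.0516
EBC = 6.0516·1.97

11.9217 EBC


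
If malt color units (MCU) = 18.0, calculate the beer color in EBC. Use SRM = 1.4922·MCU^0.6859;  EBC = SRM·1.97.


SRM = 1.4922·18.0^0.6859 = 10.8347
EBC = 10.8347·1.97

21.3444 EBC


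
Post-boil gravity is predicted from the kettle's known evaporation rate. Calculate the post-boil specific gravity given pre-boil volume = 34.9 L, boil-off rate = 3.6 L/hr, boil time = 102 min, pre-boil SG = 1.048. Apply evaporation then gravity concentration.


V_post = V_pre − rate·(t/60);  SG_post = 1 + (SG_pre−1)·V_pre/V_post
V_post = 34.9 − 3.6·(102/60) = 28.7800
SG_post = 1 + (1.048 − 1)·34.9/28.7800

1.0582


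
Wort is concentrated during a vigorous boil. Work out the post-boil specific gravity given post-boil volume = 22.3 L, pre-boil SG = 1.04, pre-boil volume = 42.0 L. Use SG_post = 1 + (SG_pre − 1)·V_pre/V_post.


pts_pre = (1.04 − 1)·1000 = 40.0000
pts_post = 40.0000·42.0/22.3 = 75.3363
SG_post = 1 + 75.3363/1000

1.0753


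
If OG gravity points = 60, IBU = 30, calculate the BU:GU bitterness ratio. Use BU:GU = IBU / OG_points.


BU:GU = 30 / 60

0.5000


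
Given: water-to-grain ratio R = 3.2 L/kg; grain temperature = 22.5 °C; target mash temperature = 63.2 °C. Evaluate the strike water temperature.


T_strike = (0.41/R)·(T_mash − T_grain) + T_mash
T_strike = (0.41/3.2)·(63.2 − 22.5) + 63.2

68.4147 °C


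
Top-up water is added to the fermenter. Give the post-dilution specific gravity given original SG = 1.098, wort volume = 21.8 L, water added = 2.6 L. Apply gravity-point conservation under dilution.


SG_new = 1 + (SG_old − 1)·V_old/(V_old + V_water)
pts = (1.098 − 1)·1000·21.8/(21.8 + 2.6) = 87.5574
SG_new = 1 + 87.5574/1000

1.0876


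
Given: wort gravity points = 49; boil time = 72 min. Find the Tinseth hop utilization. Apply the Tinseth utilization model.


U = 1.65·0.000125^(GP/1000) · (1 − e^(−0.04·t))/4.15
bigness = 1.65·0.000125^(49/1000) = 1.0623
boil_factor = (1 − e^(−0.04·72))/4.15 = 0.2274
U = 1.0623 · 0.2274

0.2416


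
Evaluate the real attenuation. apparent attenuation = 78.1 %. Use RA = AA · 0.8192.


RA = 78.1 · 0.8192

63.9795 %


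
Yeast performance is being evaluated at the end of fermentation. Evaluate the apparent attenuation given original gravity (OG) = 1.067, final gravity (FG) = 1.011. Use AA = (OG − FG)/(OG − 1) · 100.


AA = (1.067 − 1.011)/(1.067 − 1) · 100

83.5821 %


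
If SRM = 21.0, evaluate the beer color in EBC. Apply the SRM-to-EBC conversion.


EBC = SRM · 1.97
EBC = 21.0 · 1.97

41.3700 EBC


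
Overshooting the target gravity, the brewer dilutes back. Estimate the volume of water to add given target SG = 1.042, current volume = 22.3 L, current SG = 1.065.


V_water = V·((SG_curr − 1)/(SG_target − 1) − 1)
V_water = 22.3·((1.065 − 1)/(1.042 − 1) − 1)

12.2119 L


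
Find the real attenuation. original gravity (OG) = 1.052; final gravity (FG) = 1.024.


AA = (OG−FG)/(OG−1)·100;  RA = AA·0.8192
AA = (1.052 − 1.024)/(1.052 − 1)·100 = 53.8462
RA = 53.8462·0.8192

44.1108 %


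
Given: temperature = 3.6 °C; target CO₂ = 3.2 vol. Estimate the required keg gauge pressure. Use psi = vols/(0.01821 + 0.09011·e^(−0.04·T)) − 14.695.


psi = 3.2/(0.01821 + 0.09011·e^(−0.04·3.6)) − 14.695

18.5569 psi


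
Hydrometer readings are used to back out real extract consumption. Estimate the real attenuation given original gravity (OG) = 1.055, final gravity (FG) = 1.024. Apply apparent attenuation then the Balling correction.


AA = (OG−FG)/(OG−1)·100;  RA = AA·0.8192
AA = (1.055 − 1.024)/(1.055 − 1)·100 = 56.3636
RA = 56.3636·0.8192

46.1731 %


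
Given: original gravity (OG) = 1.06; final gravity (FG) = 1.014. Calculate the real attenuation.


AA = (OG−FG)/(OG−1)·100;  RA = AA·0.8192
AA = (1.06 − 1.014)/(1.06 − 1)·100 = 76.6667
RA = 76.6667·0.8192

62.8053 %


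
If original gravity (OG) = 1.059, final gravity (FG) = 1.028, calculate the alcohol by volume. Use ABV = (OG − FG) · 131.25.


ABV = (1.059 − 1.028) · 131.25

4.0687 % ABV


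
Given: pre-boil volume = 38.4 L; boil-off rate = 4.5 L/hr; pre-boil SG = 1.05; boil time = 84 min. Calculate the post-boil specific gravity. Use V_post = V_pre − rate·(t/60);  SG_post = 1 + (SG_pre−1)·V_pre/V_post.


V_post = 38.4 − 4.5·(84/60) = 32.1000
SG_post = 1 + (1.05 − 1)·38.4/32.1000

1.0598


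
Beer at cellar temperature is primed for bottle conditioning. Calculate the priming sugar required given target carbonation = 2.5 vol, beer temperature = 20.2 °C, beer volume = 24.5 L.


residual = 14.695·(0.01821 + 0.09011·e^(−0.04·T));  sugar = (target − residual)·4.0·V
residual = 14.695·(0.01821 + 0.09011·e^(−0.04·20.2)) = 0.8578
sugar = (2.5 − 0.8578)·4.0·24.5

160.9315 g


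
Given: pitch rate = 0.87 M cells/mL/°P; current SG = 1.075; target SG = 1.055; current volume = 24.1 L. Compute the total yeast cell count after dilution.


V_w = V·((SG_c−1)/(SG_t−1)−1);  °P = 259 − 259/SG_t;  cells = rate·(V+V_w)·°P
V_w = 24.1·((1.075−1)/(1.055−1)−1) = 8.7636
V_final = 24.1 + 8.7636 = 32.8636
°P = 259 − 259/1.055 = 13.5024
cells = 0.87·32.8636·13.5024

386.0512 billion cells


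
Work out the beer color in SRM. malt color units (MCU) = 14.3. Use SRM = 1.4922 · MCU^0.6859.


SRM = 1.4922 · 14.3^0.6859

9.2528 SRM


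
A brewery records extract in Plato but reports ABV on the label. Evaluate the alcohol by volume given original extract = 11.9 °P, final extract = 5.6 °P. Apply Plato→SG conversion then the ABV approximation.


SG = 259/(259 − P);  ABV = (OG − FG)·131.25
OG = 259/(259 − 11.9) = 1.0482
FG = 259/(259 − 5.6) = 1.0221
ABV = (1.0482 − 1.0221)·131.25

3.4203 % ABV


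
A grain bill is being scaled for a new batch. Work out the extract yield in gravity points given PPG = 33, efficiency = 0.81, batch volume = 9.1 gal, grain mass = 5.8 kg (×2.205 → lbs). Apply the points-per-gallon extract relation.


points = lbs × PPG × eff / vol
lbs = 5.8 × 2.205 = 12.7890
points = 12.7890 × 33 × 0.81 / 9.1

37.5659 points


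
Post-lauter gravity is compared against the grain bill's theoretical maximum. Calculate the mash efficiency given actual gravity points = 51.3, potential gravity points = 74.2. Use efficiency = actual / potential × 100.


efficiency = 51.3 / 74.2 × 100

69.1375 %


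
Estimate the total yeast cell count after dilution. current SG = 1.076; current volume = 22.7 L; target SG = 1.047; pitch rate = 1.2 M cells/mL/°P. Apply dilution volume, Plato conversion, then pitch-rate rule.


V_w = V·((SG_c−1)/(SG_t−1)−1);  °P = 259 − 259/SG_t;  cells = rate·(V+V_w)·°P
V_w = 22.7·((1.076−1)/(1.047−1)−1) = 14.0064
V_final = 22.7 + 14.0064 = 36.7064
°P = 259 − 259/1.047 = 11.6266
cells = 1.2·36.7064·11.6266

512.1224 billion cells


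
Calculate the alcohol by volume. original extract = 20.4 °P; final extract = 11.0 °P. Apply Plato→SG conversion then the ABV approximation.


SG = 259/(259 − P);  ABV = (OG − FG)·131.25
OG = 259/(259 − 20.4) = 1.0855
FG = 259/(259 − 11.0) = 1.0444
ABV = (1.0855 − 1.0444)·131.25

5.4001 % ABV


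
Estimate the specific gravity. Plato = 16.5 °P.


SG = 259/(259 − P)
SG = 259/(259 − 16.5)

1.0680


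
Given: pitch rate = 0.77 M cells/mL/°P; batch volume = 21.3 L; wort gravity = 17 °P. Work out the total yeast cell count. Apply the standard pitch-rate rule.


cells (billions) = rate · V_L · °P
cells = 0.77 · 21.3 · 17

278.8170 billion cells


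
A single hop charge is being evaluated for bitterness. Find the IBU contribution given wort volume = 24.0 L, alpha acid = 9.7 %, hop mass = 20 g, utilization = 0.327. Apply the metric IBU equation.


IBU = (α/100)·mass·U·1000 / V
IBU = (9.7/100)·20·0.327·1000 / 24.0

26.4325 IBU


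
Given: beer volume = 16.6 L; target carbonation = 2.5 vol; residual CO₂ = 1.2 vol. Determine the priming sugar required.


sugar = (target − residual)·4.0·V
sugar = (2.5 − 1.2)·4.0·16.6

86.3200 g


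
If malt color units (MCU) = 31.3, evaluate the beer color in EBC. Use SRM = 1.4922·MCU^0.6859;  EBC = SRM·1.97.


SRM = 1.4922·31.3^0.6859 = 15.8351
EBC = 15.8351·1.97

31.1952 EBC


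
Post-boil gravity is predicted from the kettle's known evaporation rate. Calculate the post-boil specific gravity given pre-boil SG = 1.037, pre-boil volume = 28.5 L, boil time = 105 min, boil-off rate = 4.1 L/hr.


V_post = V_pre − rate·(t/60);  SG_post = 1 + (SG_pre−1)·V_pre/V_post
V_post = 28.5 − 4.1·(105/60) = 21.3250
SG_post = 1 + (1.037 − 1)·28.5/21.3250

1.0494


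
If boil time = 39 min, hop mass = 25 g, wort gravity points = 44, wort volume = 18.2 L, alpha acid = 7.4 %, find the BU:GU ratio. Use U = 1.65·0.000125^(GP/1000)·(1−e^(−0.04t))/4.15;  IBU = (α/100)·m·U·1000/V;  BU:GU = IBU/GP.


U = 1.65·0.000125^(44/1000)·(1−e^(−0.04·39))/4.15 = 0.2115
IBU = (7.4/100)·25·0.2115·1000/18.2 = 21.4957
BU:GU = 21.4957/44

0.4885


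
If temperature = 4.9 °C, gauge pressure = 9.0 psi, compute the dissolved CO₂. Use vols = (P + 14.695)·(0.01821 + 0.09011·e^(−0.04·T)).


vols = (9.0 + 14.695)·(0.01821 + 0.09011·e^(−0.04·4.9))

2.1866 volumes


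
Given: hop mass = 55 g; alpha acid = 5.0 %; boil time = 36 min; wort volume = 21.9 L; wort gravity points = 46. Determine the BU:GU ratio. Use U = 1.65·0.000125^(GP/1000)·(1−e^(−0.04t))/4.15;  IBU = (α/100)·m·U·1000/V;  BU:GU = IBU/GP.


U = 1.65·0.000125^(46/1000)·(1−e^(−0.04·36))/4.15 = 0.2007
IBU = (5.0/100)·55·0.2007·1000/21.9 = 25.1969
BU:GU = 25.1969/46

0.5478


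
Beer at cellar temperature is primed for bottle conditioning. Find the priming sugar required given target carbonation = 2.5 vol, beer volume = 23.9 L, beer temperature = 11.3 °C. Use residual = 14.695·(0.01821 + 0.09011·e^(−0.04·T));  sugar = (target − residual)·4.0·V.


residual = 14.695·(0.01821 + 0.09011·e^(−0.04·11.3)) = 1.1102
sugar = (2.5 − 1.1102)·4.0·23.9

132.8616 g


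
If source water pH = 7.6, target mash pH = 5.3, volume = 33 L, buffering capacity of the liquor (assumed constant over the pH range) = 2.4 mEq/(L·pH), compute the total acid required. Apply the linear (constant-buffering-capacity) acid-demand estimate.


acid = buffering capacity · (pH_source − pH_target) · V
acid = 2.4 · (7.6 − 5.3) · 33

182.1600 mEq


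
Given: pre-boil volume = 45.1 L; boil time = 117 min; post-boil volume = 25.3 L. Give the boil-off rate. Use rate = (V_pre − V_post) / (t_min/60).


rate = (45.1 − 25.3) / (117/60)

10.1538 L/hr


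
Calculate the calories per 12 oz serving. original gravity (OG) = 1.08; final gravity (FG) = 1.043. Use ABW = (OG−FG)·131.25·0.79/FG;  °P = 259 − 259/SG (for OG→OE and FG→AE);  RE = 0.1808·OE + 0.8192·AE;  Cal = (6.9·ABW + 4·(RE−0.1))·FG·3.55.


ABW = (1.08 − 1.043)·131.25·0.79/1.043 = 3.6783
OE = 259 − 259/1.08 = 19.1852 °P
AE = 259 − 259/1.043 = 10.6779 °P
RE = 0.1808·19.1852 + 0.8192·10.6779 = 12.2160 °P
Cal = (6.9·3.6783 + 4·(12.2160−0.1))·1.043·3.55

273.4184 kcal


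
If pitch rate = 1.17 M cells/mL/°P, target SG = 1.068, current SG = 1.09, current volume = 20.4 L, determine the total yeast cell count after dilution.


V_w = V·((SG_c−1)/(SG_t−1)−1);  °P = 259 − 259/SG_t;  cells = rate·(V+V_w)·°P
V_w = 20.4·((1.09−1)/(1.068−1)−1) = 6.6000
V_final = 20.4 + 6.6000 = 27.0000
°P = 259 − 259/1.068 = 16.4906
cells = 1.17·27.0000·16.4906

520.9392 billion cells


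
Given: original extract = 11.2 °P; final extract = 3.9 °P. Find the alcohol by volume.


SG = 259/(259 − P);  ABV = (OG − FG)·131.25
OG = 259/(259 − 11.2) = 1.0452
FG = 259/(259 − 3.9) = 1.0153
ABV = (1.0452 − 1.0153)·131.25

3.9256 % ABV


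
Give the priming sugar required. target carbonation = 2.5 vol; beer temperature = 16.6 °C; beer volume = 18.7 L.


residual = 14.695·(0.01821 + 0.09011·e^(−0.04·T));  sugar = (target − residual)·4.0·V
residual = 14.695·(0.01821 + 0.09011·e^(−0.04·16.6)) = 0.9493
sugar = (2.5 − 0.9493)·4.0·18.7

115.9953 g


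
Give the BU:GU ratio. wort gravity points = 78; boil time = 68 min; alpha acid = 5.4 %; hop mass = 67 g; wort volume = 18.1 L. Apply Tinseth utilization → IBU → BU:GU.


U = 1.65·0.000125^(GP/1000)·(1−e^(−0.04t))/4.15;  IBU = (α/100)·m·U·1000/V;  BU:GU = IBU/GP
U = 1.65·0.000125^(78/1000)·(1−e^(−0.04·68))/4.15 = 0.1842
IBU = (5.4/100)·67·0.1842·1000/18.1 = 36.8290
BU:GU = 36.8290/78

0.4722


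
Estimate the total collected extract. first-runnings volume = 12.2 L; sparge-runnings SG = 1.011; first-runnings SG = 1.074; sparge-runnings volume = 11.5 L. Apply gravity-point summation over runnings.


total = Σ (SG_i − 1)·1000·V_i
first = (1.074 − 1)·1000·12.2 = 902.8000
sparge = (1.011 − 1)·1000·11.5 = 126.5000
total = 902.8000 + 126.5000

1029.3000 gravity·L


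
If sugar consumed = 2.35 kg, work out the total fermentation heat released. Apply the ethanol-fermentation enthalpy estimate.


Q = m_sugar · 590 kJ/kg
Q = 2.35 · 590

1386.5000 kJ


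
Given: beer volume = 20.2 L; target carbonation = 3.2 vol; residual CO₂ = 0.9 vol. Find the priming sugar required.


sugar = (target − residual)·4.0·V
sugar = (3.2 − 0.9)·4.0·20.2

185.8400 g


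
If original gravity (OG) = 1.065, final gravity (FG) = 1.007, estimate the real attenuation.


AA = (OG−FG)/(OG−1)·100;  RA = AA·0.8192
AA = (1.065 − 1.007)/(1.065 − 1)·100 = 89.2308
RA = 89.2308·0.8192

73.0978 %


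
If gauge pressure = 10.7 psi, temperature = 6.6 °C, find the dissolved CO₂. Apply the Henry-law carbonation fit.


vols = (P + 14.695)·(0.01821 + 0.09011·e^(−0.04·T))
vols = (10.7 + 14.695)·(0.01821 + 0.09011·e^(−0.04·6.6))

2.2198 volumes


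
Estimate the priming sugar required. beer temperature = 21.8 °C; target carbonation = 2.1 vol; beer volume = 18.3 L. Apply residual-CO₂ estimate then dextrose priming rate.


residual = 14.695·(0.01821 + 0.09011·e^(−0.04·T));  sugar = (target − residual)·4.0·V
residual = 14.695·(0.01821 + 0.09011·e^(−0.04·21.8)) = 0.8212
sugar = (2.1 − 0.8212)·4.0·18.3

93.6046 g


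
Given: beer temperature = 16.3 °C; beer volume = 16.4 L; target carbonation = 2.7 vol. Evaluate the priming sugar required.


residual = 14.695·(0.01821 + 0.09011·e^(−0.04·T));  sugar = (target − residual)·4.0·V
residual = 14.695·(0.01821 + 0.09011·e^(−0.04·16.3)) = 0.9575
sugar = (2.7 − 0.9575)·4.0·16.4

114.3086 g


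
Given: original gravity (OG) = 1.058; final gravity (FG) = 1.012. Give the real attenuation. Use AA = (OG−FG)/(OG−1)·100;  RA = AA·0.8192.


AA = (1.058 − 1.012)/(1.058 − 1)·100 = 79.3103
RA = 79.3103·0.8192

64.9710 %


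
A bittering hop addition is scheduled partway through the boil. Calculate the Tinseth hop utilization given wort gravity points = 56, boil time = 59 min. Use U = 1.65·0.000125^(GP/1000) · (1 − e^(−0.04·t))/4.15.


bigness = 1.65·0.000125^(56/1000) = 0.9975
boil_factor = (1 − e^(−0.04·59))/4.15 = 0.2182
U = 0.9975 · 0.2182

0.2177


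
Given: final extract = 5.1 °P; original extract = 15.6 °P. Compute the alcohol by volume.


SG = 259/(259 − P);  ABV = (OG − FG)·131.25
OG = 259/(259 − 15.6) = 1.0641
FG = 259/(259 − 5.1) = 1.0201
ABV = (1.0641 − 1.0201)·131.25

5.7757 % ABV
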